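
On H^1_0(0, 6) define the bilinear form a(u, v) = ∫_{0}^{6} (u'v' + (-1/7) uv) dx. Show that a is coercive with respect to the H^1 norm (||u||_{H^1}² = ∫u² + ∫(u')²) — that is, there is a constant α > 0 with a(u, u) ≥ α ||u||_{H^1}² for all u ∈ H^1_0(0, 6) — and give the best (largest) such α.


α = (-36/7 + π^2)/(π^2 + 36)

Coercivity of a(·,·) on H^1_0(0, 6) means a(u, u) ≥ α ||u||_{H^1}² for every u ∈ H^1_0.
The interval has length L = 6, and Poincaré/coercivity depend only on L. Here a(u, u) = ∫(u')² + (-1/7)·∫u².
Here c = -1/7 < 0 with |c| < (π/L)² = π^2/36, so coercivity still holds. The condition a(u,u) ≥ α||u||_{H^1}² reads (1−α)∫(u')² ≥ (α−c)∫u². Any admissible α is ≤ 1 (rapidly oscillating u have ∫u²/∫(u')² → 0), and α = 1 would force 0 ≥ (1−c)∫u², impossible since c < 1; so 1−α > 0. By the sharp Poincaré inequality on H^1_0 of an interval of length L, ∫(u')² ≥ (π/L)²∫u² with equality for the first sine mode sin(π(x−x₀)/L) (x₀ the left endpoint), so the inequality holds for all u iff (1−α)(π/L)² ≥ α − c, i.e. α ≤ ((π/L)² + c)/((π/L)² + 1) = (1 + c(L/π)²)/(1 + (L/π)²). (Direct route, valid since c ≤ 0: Poincaré gives c∫u² ≥ c(L/π)²∫(u')², so a(u,u) ≥ (1 + c(L/π)²)∫(u')², while ||u||_{H^1}² ≤ (1 + (L/π)²)∫(u')²; dividing yields the same α.) With (π/L)² = π^2/36 and c = -1/7, the largest admissible constant is α = ((π/L)² + c)/((π/L)² + 1).
Simplifying, α = (-36/7 + π^2)/(π^2 + 36).


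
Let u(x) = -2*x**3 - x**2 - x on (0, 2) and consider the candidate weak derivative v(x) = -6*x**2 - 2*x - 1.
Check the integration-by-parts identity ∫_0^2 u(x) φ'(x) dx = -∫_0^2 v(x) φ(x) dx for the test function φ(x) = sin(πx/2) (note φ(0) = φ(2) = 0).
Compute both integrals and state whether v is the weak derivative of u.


LHS = -192/π^3 + 60/π, RHS = -192/π^3 + 60/π. Yes, v = u' weakly.

u(x) = -2*x**3 - x**2 - x, classical derivative u'(x) = -6*x**2 - 2*x - 1.
φ(x) = sin(πx/2), so φ'(x) = π*cos(π*x/2)/2.
Note φ(0) = φ(2) = 0, so the boundary term u·φ vanishes.
LHS = ∫_0^2 u(x) φ'(x) dx = ∫_0^2 (-π*x^3*cos(π*x/2) - π*x^2*cos(π*x/2)/2 - π*x*cos(π*x/2)/2) dx. Term by term:
  ∫_0^2 -π*x^3*cos(π*x/2) dx = -192/π^3 + 48/π;  ∫_0^2 -π*x*cos(π*x/2)/2 dx = 4/π;  ∫_0^2 -π*x^2*cos(π*x/2)/2 dx = 8/π.
Sum: -192/π^3 + 48/π + 4/π + 8/π = -192/π^3 + 60/π.
So LHS = -192/π^3 + 60/π.
∫_0^2 v(x) φ(x) dx = ∫_0^2 (-6*x^2*sin(π*x/2) - 2*x*sin(π*x/2) - sin(π*x/2)) dx. Term by term:
  ∫_0^2 -sin(π*x/2) dx = -4/π;  ∫_0^2 -6*x^2*sin(π*x/2) dx = -48/π + 192/π^3;  ∫_0^2 -2*x*sin(π*x/2) dx = -8/π.
Sum: -4/π + -48/π + 192/π^3 − 8/π = -60/π + 192/π^3.
So RHS = -∫_0^2 v(x) φ(x) dx = -192/π^3 + 60/π.
LHS = RHS, so the identity holds for this test φ.
Moreover u is smooth here and v(x) = u'(x) = -6*x**2 - 2*x - 1 pointwise, so the identity holds for every test function. Hence v is the weak derivative of u.


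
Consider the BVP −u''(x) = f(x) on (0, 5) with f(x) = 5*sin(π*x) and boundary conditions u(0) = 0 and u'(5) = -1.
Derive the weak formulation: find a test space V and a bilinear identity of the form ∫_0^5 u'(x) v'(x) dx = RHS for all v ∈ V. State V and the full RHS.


V = {v ∈ H^1(0, 5) : v(0) = 0} (test functions vanish at x = 0 where u is specified); weak form: ∫_0^5 u'v' dx = ∫_0^5 (5*sin(π*x)) v dx − v(5) for all v ∈ V.

Multiply both sides by a test function v and integrate from 0 to 5:
  ∫_0^5 −u''(x) v(x) dx = ∫_0^5 f(x) v(x) dx.
Integrate the LHS by parts once:
  ∫_0^5 −u'' v dx = −[u'(x) v(x)]_0^5 + ∫_0^5 u'(x) v'(x) dx.
Thus ∫_0^5 u'(x) v'(x) dx = ∫_0^5 f(x) v(x) dx + [u'(x) v(x)]_0^5.
Choose V so that boundary terms are either known or forced to vanish.
Mixed BC: u(0) = 0 (Dirichlet) and u'(5) = -1 (Neumann). Define V = {v ∈ H^1(0, 5) : v(0) = 0}. Then [u' v]_0^5 = u'(5)·v(5) − u'(0)·0 = − v(5).
Weak formulation: find u (satisfying any essential BC) such that ∫_0^5 u'(x) v'(x) dx = ∫_0^5 f v dx − v(5) for all v ∈ V (Dirichlet at 0 absorbed into V; Neumann datum at x = 5 contributes the boundary term).
Substituting f(x) = 5*sin(π*x), the right-hand side is ∫_0^5 (5*sin(π*x)) v dx − v(5).


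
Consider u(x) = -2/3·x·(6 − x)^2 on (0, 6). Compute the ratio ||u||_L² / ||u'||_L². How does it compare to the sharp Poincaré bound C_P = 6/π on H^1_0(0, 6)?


||u||_L² / ||u'||_L² = 3*sqrt(14)/7 < C_P = 6/π.

u(x) = -2/3·x·(6 − x)^2, so u'(x) = 2*(2 - x)*(x - 6).
u(x) = -2/3·x·(6 − x)^2 vanishes at x = 0 and x = 6, so u ∈ H^1_0(0, 6). Differentiate via the product rule and integrate the resulting polynomials term by term.
  ∫_0^6 u² dx = ∫_0^6 (4*x^6/9 - 32*x^5/3 + 96*x^4 - 384*x^3 + 576*x^2) dx. Term by term:
    ∫_0^6 4*x^6/9 dx = 124416/7;  ∫_0^6 -32*x^5/3 dx = -82944;  ∫_0^6 96*x^4 dx = 746496/5;
    ∫_0^6 -384*x^3 dx = -124416;  ∫_0^6 576*x^2 dx = 41472.
  Sum: 124416/7 − 82944 + 746496/5 − 124416 + 41472 = 41472/35.
  ∫_0^6 (u')² dx = ∫_0^6 (4*x^4 - 64*x^3 + 352*x^2 - 768*x + 576) dx. Term by term:
    ∫_0^6 4*x^4 dx = 31104/5;  ∫_0^6 -64*x^3 dx = -20736;  ∫_0^6 352*x^2 dx = 25344;
    ∫_0^6 -768*x dx = -13824;  ∫_0^6 576 dx = 3456.
  Sum: 31104/5 − 20736 + 25344 − 13824 + 3456 = 2304/5.
∫_0^6 u² dx = 41472/35, so ||u||_L² = 144*sqrt(70)/35.
∫_0^6 (u')² dx = 2304/5, so ||u'||_L² = 48*sqrt(5)/5.
Ratio ||u||_L² / ||u'||_L² = 3*sqrt(14)/7.
Sharp Poincaré constant on H^1_0(0, 6) is C_P = L/π = 6/π, achieved by sin(π/6·x).
A polynomial bump cannot attain the sharp Poincaré constant (only the first sine eigenfunction does), so the ratio is strictly less than C_P, consistent with ||u||_L² ≤ C_P ||u'||_L².


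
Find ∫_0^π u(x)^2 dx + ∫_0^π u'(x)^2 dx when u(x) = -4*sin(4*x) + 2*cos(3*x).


||u||_{H^1(0,π)}^2 = -1280/7 + 156*π

u'(x) = -6*sin(3*x) - 16*cos(4*x).
Expand u² and (u')² and integrate term by term on (0, π), using: for integers n ≥ 1, ∫_0^π sin²(nx) dx = ∫_0^π cos²(nx) dx = π/2; for n ≠ n', ∫_0^π sin(nx)sin(n'x) dx = ∫_0^π cos(nx)cos(n'x) dx = 0; and by product-to-sum, ∫_0^π sin(nx)cos(n'x) dx = ½∫_0^π [sin((n+n')x) + sin((n−n')x)] dx, which is 0 when n+n' is even and 2n/(n²−n'²) when n+n' is odd (it need not vanish on (0, π)).
  u² squared terms: (-4)²·∫sin(4x)² dx = 16·π/2 = 8*π;  (2)²·∫cos(3x)² dx = 4·π/2 = 2*π.
  u² cross terms: 2·(-4)·(2)·∫sin(4x)·cos(3x) dx = -16·(8/7) = -128/7.
  So ∫_0^π u² dx = 8*π + 2*π − 128/7 = -128/7 + 10*π.
  (u')² squared terms: (-16)²·∫cos(4x)² dx = 256·π/2 = 128*π;  (-6)²·∫sin(3x)² dx = 36·π/2 = 18*π.
  (u')² cross terms: 2·(-16)·(-6)·∫cos(4x)·sin(3x) dx = 192·(-6/7) = -1152/7.
  So ∫_0^π (u')² dx = 128*π + 18*π − 1152/7 = -1152/7 + 146*π.
||u||_{H^1}^2 = (-128/7 + 10*π) + (-1152/7 + 146*π) = -1280/7 + 156*π.


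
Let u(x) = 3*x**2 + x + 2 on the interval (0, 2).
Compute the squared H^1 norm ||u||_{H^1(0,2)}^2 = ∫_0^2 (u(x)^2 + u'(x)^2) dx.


||u||_{H^1}^2 = 3814/15

The H^1 norm (squared) on an interval (0, L) is
  ||u||_{H^1}^2 = ∫_0^L u(x)^2 dx + ∫_0^L u'(x)^2 dx.
Compute u'(x) = 6*x + 1.
Then u(x)^2 = 9*x**4 + 6*x**3 + 13*x**2 + 4*x + 4 and u'(x)^2 = 36*x**2 + 12*x + 1.
Integrate each monomial from 0 to 2 using ∫_0^2 c·x^n dx = c·2^(n+1)/(n+1):
  ∫_0^2 u(x)^2 dx = ∫_0^2 (9*x^4 + 6*x^3 + 13*x^2 + 4*x + 4) dx. Term by term:
    ∫_0^2 9*x^4 dx = 288/5;  ∫_0^2 6*x^3 dx = 24;  ∫_0^2 13*x^2 dx = 104/3;
    ∫_0^2 4*x dx = 8;  ∫_0^2 4 dx = 8.
  Sum: 288/5 + 24 + 104/3 + 8 + 8 = 1984/15.
  ∫_0^2 u'(x)^2 dx = ∫_0^2 (36*x^2 + 12*x + 1) dx. Term by term:
    ∫_0^2 36*x^2 dx = 96;  ∫_0^2 12*x dx = 24;  ∫_0^2 1 dx = 2.
  Sum: 96 + 24 + 2 = 122.
Adding: ||u||_{H^1}^2 = 1984/15 + 122 = 3814/15.


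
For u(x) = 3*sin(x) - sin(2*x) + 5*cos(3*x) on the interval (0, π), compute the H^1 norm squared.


||u||_{H^1(0,π)}^2 = 80 + 273*π/2

u'(x) = -15*sin(3*x) + 3*cos(x) - 2*cos(2*x).
Expand u² and (u')² and integrate term by term on (0, π), using: for integers n ≥ 1, ∫_0^π sin²(nx) dx = ∫_0^π cos²(nx) dx = π/2; for n ≠ n', ∫_0^π sin(nx)sin(n'x) dx = ∫_0^π cos(nx)cos(n'x) dx = 0; and by product-to-sum, ∫_0^π sin(nx)cos(n'x) dx = ½∫_0^π [sin((n+n')x) + sin((n−n')x)] dx, which is 0 when n+n' is even and 2n/(n²−n'²) when n+n' is odd (it need not vanish on (0, π)).
  u² squared terms: (-1)²·∫sin(2x)² dx = 1·π/2 = π/2;  (3)²·∫sin(x)² dx = 9·π/2 = 9*π/2;  (5)²·∫cos(3x)² dx = 25·π/2 = 25*π/2.
  u² cross terms: 2·(-1)·(3)·∫sin(2x)·sin(x) dx = -6·(0) = 0;  2·(-1)·(5)·∫sin(2x)·cos(3x) dx = -10·(-4/5) = 8;  2·(3)·(5)·∫sin(x)·cos(3x) dx = 30·(0) = 0.
  So ∫_0^π u² dx = π/2 + 9*π/2 + 25*π/2 + 0 + 8 + 0 = 8 + 35*π/2.
  (u')² squared terms: (-15)²·∫sin(3x)² dx = 225·π/2 = 225*π/2;  (-2)²·∫cos(2x)² dx = 4·π/2 = 2*π;  (3)²·∫cos(x)² dx = 9·π/2 = 9*π/2.
  (u')² cross terms: 2·(-15)·(-2)·∫sin(3x)·cos(2x) dx = 60·(6/5) = 72;  2·(-15)·(3)·∫sin(3x)·cos(x) dx = -90·(0) = 0;  2·(-2)·(3)·∫cos(2x)·cos(x) dx = -12·(0) = 0.
  So ∫_0^π (u')² dx = 225*π/2 + 2*π + 9*π/2 + 72 + 0 + 0 = 72 + 119*π.
||u||_{H^1}^2 = (8 + 35*π/2) + (72 + 119*π) = 80 + 273*π/2.


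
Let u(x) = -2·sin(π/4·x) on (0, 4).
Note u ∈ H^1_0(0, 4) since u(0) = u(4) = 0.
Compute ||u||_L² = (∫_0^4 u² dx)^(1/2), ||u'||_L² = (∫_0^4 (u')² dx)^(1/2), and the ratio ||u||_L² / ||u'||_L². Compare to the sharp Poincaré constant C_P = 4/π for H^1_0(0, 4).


||u||_L² / ||u'||_L² = 4/π = C_P.

u(x) = -2·sin(π/4·x), so u'(x) = -π*cos(π*x/4)/2.
Writing u(x) = A·sin(kπx/L) with A = -2 and k = 1, use ∫_0^L sin²(kπx/L) dx = L/2 and ∫_0^L cos²(kπx/L) dx = L/2.
u² = 4·sin²(π/4·x) and (u')² = π^2/4·cos²(π/4·x), and each of sin², cos² integrates to L/2 = 2 over (0, 4).
∫_0^4 u² dx = 8, so ||u||_L² = 2*sqrt(2).
∫_0^4 (u')² dx = π^2/2, so ||u'||_L² = sqrt(2)*π/2.
Ratio ||u||_L² / ||u'||_L² = 4/π.
Sharp Poincaré constant on H^1_0(0, 4) is C_P = L/π = 4/π, achieved by sin(π/4·x).
This is the k = 1 eigenfunction (up to amplitude), so the ratio equals the sharp Poincaré constant exactly.


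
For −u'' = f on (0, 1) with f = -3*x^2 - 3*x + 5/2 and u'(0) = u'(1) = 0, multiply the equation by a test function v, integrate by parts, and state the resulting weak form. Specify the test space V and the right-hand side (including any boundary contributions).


V = H^1(0, 1) (no boundary constraint on v; u is determined up to an additive constant); weak form: ∫_0^1 u'v' dx = ∫_0^1 (-3*x^2 - 3*x + 5/2) v dx for all v ∈ V.

Multiply both sides by a test function v and integrate from 0 to 1:
  ∫_0^1 −u''(x) v(x) dx = ∫_0^1 f(x) v(x) dx.
Integrate the LHS by parts once:
  ∫_0^1 −u'' v dx = −[u'(x) v(x)]_0^1 + ∫_0^1 u'(x) v'(x) dx.
Thus ∫_0^1 u'(x) v'(x) dx = ∫_0^1 f(x) v(x) dx + [u'(x) v(x)]_0^1.
Choose V so that boundary terms are either known or forced to vanish.
u has homogeneous Neumann: u'(0) = u'(1) = 0. So [u' v]_0^1 = 0·v(1) − 0·v(0) = 0 for any v; take V = H^1(0, 1).
Weak formulation: find u (satisfying any essential BC) such that ∫_0^1 u'(x) v'(x) dx = ∫_0^1 f v dx for all v ∈ V (homogeneous Neumann, so boundary terms vanish).
Substituting f(x) = -3*x^2 - 3*x + 5/2, the right-hand side is ∫_0^1 (-3*x^2 - 3*x + 5/2) v dx.
Compatibility check (pure Neumann): taking v ≡ 1 ∈ V gives 0 = ∫_0^1 f dx + (0) − (0), i.e. ∫_0^1 f dx must equal u'(0) − u'(1) = 0. Indeed ∫_0^1 (-3*x^2 - 3*x + 5/2) dx = 0, so the data are compatible. The solution is then unique only up to an additive constant (fix it e.g. by requiring ∫_0^1 u dx = 0).


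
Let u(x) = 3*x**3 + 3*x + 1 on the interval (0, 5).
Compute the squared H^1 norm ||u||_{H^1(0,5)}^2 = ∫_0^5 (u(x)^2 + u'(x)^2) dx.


||u||_{H^1}^2 = 2324125/14

The H^1 norm (squared) on an interval (0, L) is
  ||u||_{H^1}^2 = ∫_0^L u(x)^2 dx + ∫_0^L u'(x)^2 dx.
Compute u'(x) = 9*x**2 + 3.
Then u(x)^2 = 9*x**6 + 18*x**4 + 6*x**3 + 9*x**2 + 6*x + 1 and u'(x)^2 = 81*x**4 + 54*x**2 + 9.
Integrate each monomial from 0 to 5 using ∫_0^5 c·x^n dx = c·5^(n+1)/(n+1):
  ∫_0^5 u(x)^2 dx = ∫_0^5 (9*x^6 + 18*x^4 + 6*x^3 + 9*x^2 + 6*x + 1) dx. Term by term:
    ∫_0^5 9*x^6 dx = 703125/7;  ∫_0^5 18*x^4 dx = 11250;  ∫_0^5 6*x^3 dx = 1875/2;
    ∫_0^5 9*x^2 dx = 375;  ∫_0^5 6*x dx = 75;  ∫_0^5 1 dx = 5.
  Sum: 703125/7 + 11250 + 1875/2 + 375 + 75 + 5 = 1583245/14.
  ∫_0^5 u'(x)^2 dx = ∫_0^5 (81*x^4 + 54*x^2 + 9) dx. Term by term:
    ∫_0^5 81*x^4 dx = 50625;  ∫_0^5 54*x^2 dx = 2250;  ∫_0^5 9 dx = 45.
  Sum: 50625 + 2250 + 45 = 52920.
Adding: ||u||_{H^1}^2 = 1583245/14 + 52920 = 2324125/14.


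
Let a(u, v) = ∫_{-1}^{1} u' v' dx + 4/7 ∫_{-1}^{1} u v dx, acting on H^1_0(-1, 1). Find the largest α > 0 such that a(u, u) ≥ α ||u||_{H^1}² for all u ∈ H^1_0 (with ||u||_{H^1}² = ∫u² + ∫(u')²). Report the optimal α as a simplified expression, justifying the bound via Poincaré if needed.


α = (16/7 + π^2)/(4 + π^2)

Coercivity of a(·,·) on H^1_0(-1, 1) means a(u, u) ≥ α ||u||_{H^1}² for every u ∈ H^1_0.
The interval has length L = 2, and Poincaré/coercivity depend only on L. Here a(u, u) = ∫(u')² + (4/7)·∫u².
Here 0 < c = 4/7 < 1. The condition a(u,u) ≥ α||u||_{H^1}² reads (1−α)∫(u')² ≥ (α−c)∫u². Any admissible α is ≤ 1 (rapidly oscillating u have ∫u²/∫(u')² → 0), and α = 1 would force 0 ≥ (1−c)∫u², impossible since c < 1; so 1−α > 0. By the sharp Poincaré inequality on H^1_0 of an interval of length L, ∫(u')² ≥ (π/L)²∫u² with equality for the first sine mode sin(π(x−x₀)/L) (x₀ the left endpoint), so the inequality holds for all u iff (1−α)(π/L)² ≥ α − c, i.e. α ≤ ((π/L)² + c)/((π/L)² + 1) = (1 + c(L/π)²)/(1 + (L/π)²). With (π/L)² = π^2/4 and c = 4/7, the largest admissible constant is α = ((π/L)² + c)/((π/L)² + 1).
Simplifying, α = (16/7 + π^2)/(4 + π^2).


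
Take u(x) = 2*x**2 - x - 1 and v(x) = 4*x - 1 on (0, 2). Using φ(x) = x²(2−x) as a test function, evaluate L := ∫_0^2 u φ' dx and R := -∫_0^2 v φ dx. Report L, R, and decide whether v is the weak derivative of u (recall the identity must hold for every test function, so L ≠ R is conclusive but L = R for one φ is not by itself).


LHS = -76/15, RHS = -76/15. Yes, v = u' weakly.

u(x) = 2*x**2 - x - 1, classical derivative u'(x) = 4*x - 1.
φ(x) = x²(2−x), so φ'(x) = x*(4 - 3*x).
Note φ(0) = φ(2) = 0, so the boundary term u·φ vanishes.
LHS = ∫_0^2 u(x) φ'(x) dx = ∫_0^2 (-6*x^4 + 11*x^3 - x^2 - 4*x) dx. Term by term:
  ∫_0^2 -6*x^4 dx = -192/5;  ∫_0^2 11*x^3 dx = 44;  ∫_0^2 -x^2 dx = -8/3;
  ∫_0^2 -4*x dx = -8.
Sum: -192/5 + 44 − 8/3 − 8 = -76/15.
So LHS = -76/15.
∫_0^2 v(x) φ(x) dx = ∫_0^2 (-4*x^4 + 9*x^3 - 2*x^2) dx. Term by term:
  ∫_0^2 -4*x^4 dx = -128/5;  ∫_0^2 9*x^3 dx = 36;  ∫_0^2 -2*x^2 dx = -16/3.
Sum: -128/5 + 36 − 16/3 = 76/15.
So RHS = -∫_0^2 v(x) φ(x) dx = -76/15.
LHS = RHS, so the identity holds for this test φ.
Moreover u is smooth here and v(x) = u'(x) = 4*x - 1 pointwise, so the identity holds for every test function. Hence v is the weak derivative of u.


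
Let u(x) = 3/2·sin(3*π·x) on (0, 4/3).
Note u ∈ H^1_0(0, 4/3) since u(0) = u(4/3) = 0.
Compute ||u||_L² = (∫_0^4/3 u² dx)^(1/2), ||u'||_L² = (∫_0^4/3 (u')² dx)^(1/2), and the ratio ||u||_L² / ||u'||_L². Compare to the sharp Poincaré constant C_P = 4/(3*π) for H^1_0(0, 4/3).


||u||_L² / ||u'||_L² = 1/(3*π) < C_P = 4/(3*π).

u(x) = 3/2·sin(3*π·x), so u'(x) = 9*π*cos(3*π*x)/2.
Writing u(x) = A·sin(kπx/L) with A = 3/2 and k = 4, use ∫_0^L sin²(kπx/L) dx = L/2 and ∫_0^L cos²(kπx/L) dx = L/2.
u² = 9/4·sin²(3*π·x) and (u')² = 81*π^2/4·cos²(3*π·x), and each of sin², cos² integrates to L/2 = 2/3 over (0, 4/3).
∫_0^4/3 u² dx = 3/2, so ||u||_L² = sqrt(6)/2.
∫_0^4/3 (u')² dx = 27*π^2/2, so ||u'||_L² = 3*sqrt(6)*π/2.
Ratio ||u||_L² / ||u'||_L² = 1/(3*π).
Sharp Poincaré constant on H^1_0(0, 4/3) is C_P = L/π = 4/(3*π), achieved by sin(3*π/4·x).
This is the k = 4 harmonic; the ratio L/(kπ) is strictly less than C_P = L/π, consistent with the sharp inequality ||u||_L² ≤ C_P ||u'||_L².


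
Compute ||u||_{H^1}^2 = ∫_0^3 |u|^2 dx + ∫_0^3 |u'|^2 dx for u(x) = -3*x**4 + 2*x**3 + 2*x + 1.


||u||_{H^1}^2 = 2685741/70

The H^1 norm (squared) on an interval (0, L) is
  ||u||_{H^1}^2 = ∫_0^L u(x)^2 dx + ∫_0^L u'(x)^2 dx.
Compute u'(x) = -12*x**3 + 6*x**2 + 2.
Then u(x)^2 = 9*x**8 - 12*x**7 + 4*x**6 - 12*x**5 + 2*x**4 + 4*x**3 + 4*x**2 + 4*x + 1 and u'(x)^2 = 144*x**6 - 144*x**5 + 36*x**4 - 48*x**3 + 24*x**2 + 4.
Integrate each monomial from 0 to 3 using ∫_0^3 c·x^n dx = c·3^(n+1)/(n+1):
  ∫_0^3 u(x)^2 dx = ∫_0^3 (9*x^8 - 12*x^7 + 4*x^6 - 12*x^5 + 2*x^4 + 4*x^3 + 4*x^2 + 4*x + 1) dx. Term by term:
    ∫_0^3 9*x^8 dx = 19683;  ∫_0^3 -12*x^7 dx = -19683/2;  ∫_0^3 4*x^6 dx = 8748/7;
    ∫_0^3 -12*x^5 dx = -1458;  ∫_0^3 2*x^4 dx = 486/5;  ∫_0^3 4*x^3 dx = 81;
    ∫_0^3 4*x^2 dx = 36;  ∫_0^3 4*x dx = 18;  ∫_0^3 1 dx = 3.
  Sum: 19683 − 19683/2 + 8748/7 − 1458 + 486/5 + 81 + 36 + 18 + 3 = 690789/70.
  ∫_0^3 u'(x)^2 dx = ∫_0^3 (144*x^6 - 144*x^5 + 36*x^4 - 48*x^3 + 24*x^2 + 4) dx. Term by term:
    ∫_0^3 144*x^6 dx = 314928/7;  ∫_0^3 -144*x^5 dx = -17496;  ∫_0^3 36*x^4 dx = 8748/5;
    ∫_0^3 -48*x^3 dx = -972;  ∫_0^3 24*x^2 dx = 216;  ∫_0^3 4 dx = 12.
  Sum: 314928/7 − 17496 + 8748/5 − 972 + 216 + 12 = 997476/35.
Adding: ||u||_{H^1}^2 = 690789/70 + 997476/35 = 2685741/70.


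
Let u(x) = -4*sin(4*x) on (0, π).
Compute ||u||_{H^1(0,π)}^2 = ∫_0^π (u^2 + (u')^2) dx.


||u||_{H^1(0,π)}^2 = 136*π

u'(x) = -16*cos(4*x).
Expand u² and (u')² and integrate term by term on (0, π), using: for integers n ≥ 1, ∫_0^π sin²(nx) dx = ∫_0^π cos²(nx) dx = π/2; for n ≠ n', ∫_0^π sin(nx)sin(n'x) dx = ∫_0^π cos(nx)cos(n'x) dx = 0; and by product-to-sum, ∫_0^π sin(nx)cos(n'x) dx = ½∫_0^π [sin((n+n')x) + sin((n−n')x)] dx, which is 0 when n+n' is even and 2n/(n²−n'²) when n+n' is odd (it need not vanish on (0, π)).
  u² squared terms: (-4)²·∫sin(4x)² dx = 16·π/2 = 8*π.
  So ∫_0^π u² dx = 8*π.
  (u')² squared terms: (-16)²·∫cos(4x)² dx = 256·π/2 = 128*π.
  So ∫_0^π (u')² dx = 128*π.
||u||_{H^1}^2 = (8*π) + (128*π) = 136*π.


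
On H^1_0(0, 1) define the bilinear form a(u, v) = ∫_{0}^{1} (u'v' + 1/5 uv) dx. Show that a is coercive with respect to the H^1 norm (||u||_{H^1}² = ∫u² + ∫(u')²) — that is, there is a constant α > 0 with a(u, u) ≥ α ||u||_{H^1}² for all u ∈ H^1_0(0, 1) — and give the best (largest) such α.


α = (1/5 + π^2)/(1 + π^2)

Coercivity of a(·,·) on H^1_0(0, 1) means a(u, u) ≥ α ||u||_{H^1}² for every u ∈ H^1_0.
The interval has length L = 1, and Poincaré/coercivity depend only on L. Here a(u, u) = ∫(u')² + (1/5)·∫u².
Here 0 < c = 1/5 < 1. The condition a(u,u) ≥ α||u||_{H^1}² reads (1−α)∫(u')² ≥ (α−c)∫u². Any admissible α is ≤ 1 (rapidly oscillating u have ∫u²/∫(u')² → 0), and α = 1 would force 0 ≥ (1−c)∫u², impossible since c < 1; so 1−α > 0. By the sharp Poincaré inequality on H^1_0 of an interval of length L, ∫(u')² ≥ (π/L)²∫u² with equality for the first sine mode sin(π(x−x₀)/L) (x₀ the left endpoint), so the inequality holds for all u iff (1−α)(π/L)² ≥ α − c, i.e. α ≤ ((π/L)² + c)/((π/L)² + 1) = (1 + c(L/π)²)/(1 + (L/π)²). With (π/L)² = π^2 and c = 1/5, the largest admissible constant is α = ((π/L)² + c)/((π/L)² + 1).
Simplifying, α = (1/5 + π^2)/(1 + π^2).


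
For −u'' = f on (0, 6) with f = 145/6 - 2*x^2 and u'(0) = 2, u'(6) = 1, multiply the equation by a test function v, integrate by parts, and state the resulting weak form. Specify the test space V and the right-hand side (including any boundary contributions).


V = H^1(0, 6) (v unrestricted at boundary; u is determined up to an additive constant); weak form: ∫_0^6 u'v' dx = ∫_0^6 (145/6 - 2*x^2) v dx + v(6) − 2·v(0) for all v ∈ V.

Multiply both sides by a test function v and integrate from 0 to 6:
  ∫_0^6 −u''(x) v(x) dx = ∫_0^6 f(x) v(x) dx.
Integrate the LHS by parts once:
  ∫_0^6 −u'' v dx = −[u'(x) v(x)]_0^6 + ∫_0^6 u'(x) v'(x) dx.
Thus ∫_0^6 u'(x) v'(x) dx = ∫_0^6 f(x) v(x) dx + [u'(x) v(x)]_0^6.
Choose V so that boundary terms are either known or forced to vanish.
u has inhomogeneous Neumann u'(0) = 2, u'(6) = 1. [u' v]_0^6 = (1)·v(6) − (2)·v(0) = v(6) − 2·v(0). Take V = H^1(0, 6); boundary term becomes part of RHS.
Weak formulation: find u (satisfying any essential BC) such that ∫_0^6 u'(x) v'(x) dx = ∫_0^6 f v dx + v(6) − 2·v(0) for all v ∈ V (Neumann data are natural BCs: they enter the RHS as boundary terms).
Substituting f(x) = 145/6 - 2*x^2, the right-hand side is ∫_0^6 (145/6 - 2*x^2) v dx + v(6) − 2·v(0).
Compatibility check (pure Neumann): taking v ≡ 1 ∈ V gives 0 = ∫_0^6 f dx + (1) − (2), i.e. ∫_0^6 f dx must equal u'(0) − u'(6) = 1. Indeed ∫_0^6 (145/6 - 2*x^2) dx = 1, so the data are compatible. The solution is then unique only up to an additive constant (fix it e.g. by requiring ∫_0^6 u dx = 0).


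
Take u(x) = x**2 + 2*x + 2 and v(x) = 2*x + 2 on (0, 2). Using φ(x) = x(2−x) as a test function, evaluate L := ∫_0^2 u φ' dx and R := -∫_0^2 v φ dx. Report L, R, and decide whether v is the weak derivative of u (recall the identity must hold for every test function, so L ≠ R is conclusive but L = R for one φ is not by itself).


LHS = -16/3, RHS = -16/3. Yes, v = u' weakly.

u(x) = x**2 + 2*x + 2, classical derivative u'(x) = 2*x + 2.
φ(x) = x(2−x), so φ'(x) = 2 - 2*x.
Note φ(0) = φ(2) = 0, so the boundary term u·φ vanishes.
LHS = ∫_0^2 u(x) φ'(x) dx = ∫_0^2 (-2*x^3 - 2*x^2 + 4) dx. Term by term:
  ∫_0^2 -2*x^3 dx = -8;  ∫_0^2 -2*x^2 dx = -16/3;  ∫_0^2 4 dx = 8.
Sum: -8 − 16/3 + 8 = -16/3.
So LHS = -16/3.
∫_0^2 v(x) φ(x) dx = ∫_0^2 (-2*x^3 + 2*x^2 + 4*x) dx. Term by term:
  ∫_0^2 -2*x^3 dx = -8;  ∫_0^2 2*x^2 dx = 16/3;  ∫_0^2 4*x dx = 8.
Sum: -8 + 16/3 + 8 = 16/3.
So RHS = -∫_0^2 v(x) φ(x) dx = -16/3.
LHS = RHS, so the identity holds for this test φ.
Moreover u is smooth here and v(x) = u'(x) = 2*x + 2 pointwise, so the identity holds for every test function. Hence v is the weak derivative of u.


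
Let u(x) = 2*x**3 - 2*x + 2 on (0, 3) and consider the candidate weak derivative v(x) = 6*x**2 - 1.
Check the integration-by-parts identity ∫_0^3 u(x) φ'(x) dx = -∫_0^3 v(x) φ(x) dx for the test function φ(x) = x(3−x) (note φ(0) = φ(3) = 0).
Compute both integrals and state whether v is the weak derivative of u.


LHS = -639/10, RHS = -342/5. No, v is not the weak derivative of u.

u(x) = 2*x**3 - 2*x + 2, classical derivative u'(x) = 6*x**2 - 2.
φ(x) = x(3−x), so φ'(x) = 3 - 2*x.
Note φ(0) = φ(3) = 0, so the boundary term u·φ vanishes.
LHS = ∫_0^3 u(x) φ'(x) dx = ∫_0^3 (-4*x^4 + 6*x^3 + 4*x^2 - 10*x + 6) dx. Term by term:
  ∫_0^3 -4*x^4 dx = -972/5;  ∫_0^3 6*x^3 dx = 243/2;  ∫_0^3 4*x^2 dx = 36;
  ∫_0^3 -10*x dx = -45;  ∫_0^3 6 dx = 18.
Sum: -972/5 + 243/2 + 36 − 45 + 18 = -639/10.
So LHS = -639/10.
∫_0^3 v(x) φ(x) dx = ∫_0^3 (-6*x^4 + 18*x^3 + x^2 - 3*x) dx. Term by term:
  ∫_0^3 -6*x^4 dx = -1458/5;  ∫_0^3 18*x^3 dx = 729/2;  ∫_0^3 x^2 dx = 9;
  ∫_0^3 -3*x dx = -27/2.
Sum: -1458/5 + 729/2 + 9 − 27/2 = 342/5.
So RHS = -∫_0^3 v(x) φ(x) dx = -342/5.
LHS − RHS = 9/2 ≠ 0, so the identity fails.
(For a valid weak derivative the identity must hold for EVERY test function, in particular this one. The failure shows v is NOT the weak derivative of u.)
Correct weak derivative would be u'(x) = 6*x**2 - 2.


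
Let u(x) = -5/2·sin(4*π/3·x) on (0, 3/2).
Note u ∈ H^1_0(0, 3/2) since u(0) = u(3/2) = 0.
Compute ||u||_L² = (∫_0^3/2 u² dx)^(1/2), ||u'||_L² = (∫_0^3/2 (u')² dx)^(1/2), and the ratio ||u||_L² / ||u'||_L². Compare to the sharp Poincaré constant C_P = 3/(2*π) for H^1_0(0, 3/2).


||u||_L² / ||u'||_L² = 3/(4*π) < C_P = 3/(2*π).

u(x) = -5/2·sin(4*π/3·x), so u'(x) = -10*π*cos(4*π*x/3)/3.
Writing u(x) = A·sin(kπx/L) with A = -5/2 and k = 2, use ∫_0^L sin²(kπx/L) dx = L/2 and ∫_0^L cos²(kπx/L) dx = L/2.
u² = 25/4·sin²(4*π/3·x) and (u')² = 100*π^2/9·cos²(4*π/3·x), and each of sin², cos² integrates to L/2 = 3/4 over (0, 3/2).
∫_0^3/2 u² dx = 75/16, so ||u||_L² = 5*sqrt(3)/4.
∫_0^3/2 (u')² dx = 25*π^2/3, so ||u'||_L² = 5*sqrt(3)*π/3.
Ratio ||u||_L² / ||u'||_L² = 3/(4*π).
Sharp Poincaré constant on H^1_0(0, 3/2) is C_P = L/π = 3/(2*π), achieved by sin(2*π/3·x).
This is the k = 2 harmonic; the ratio L/(kπ) is strictly less than C_P = L/π, consistent with the sharp inequality ||u||_L² ≤ C_P ||u'||_L².


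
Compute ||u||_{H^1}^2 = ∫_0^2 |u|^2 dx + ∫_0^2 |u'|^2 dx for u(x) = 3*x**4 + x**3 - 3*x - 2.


||u||_{H^1}^2 = 125854/35

The H^1 norm (squared) on an interval (0, L) is
  ||u||_{H^1}^2 = ∫_0^L u(x)^2 dx + ∫_0^L u'(x)^2 dx.
Compute u'(x) = 12*x**3 + 3*x**2 - 3.
Then u(x)^2 = 9*x**8 + 6*x**7 + x**6 - 18*x**5 - 18*x**4 - 4*x**3 + 9*x**2 + 12*x + 4 and u'(x)^2 = 144*x**6 + 72*x**5 + 9*x**4 - 72*x**3 - 18*x**2 + 9.
Integrate each monomial from 0 to 2 using ∫_0^2 c·x^n dx = c·2^(n+1)/(n+1):
  ∫_0^2 u(x)^2 dx = ∫_0^2 (9*x^8 + 6*x^7 + x^6 - 18*x^5 - 18*x^4 - 4*x^3 + 9*x^2 + 12*x + 4) dx. Term by term:
    ∫_0^2 9*x^8 dx = 512;  ∫_0^2 6*x^7 dx = 192;  ∫_0^2 x^6 dx = 128/7;
    ∫_0^2 -18*x^5 dx = -192;  ∫_0^2 -18*x^4 dx = -576/5;  ∫_0^2 -4*x^3 dx = -16;
    ∫_0^2 9*x^2 dx = 24;  ∫_0^2 12*x dx = 24;  ∫_0^2 4 dx = 8.
  Sum: 512 + 192 + 128/7 − 192 − 576/5 − 16 + 24 + 24 + 8 = 15928/35.
  ∫_0^2 u'(x)^2 dx = ∫_0^2 (144*x^6 + 72*x^5 + 9*x^4 - 72*x^3 - 18*x^2 + 9) dx. Term by term:
    ∫_0^2 144*x^6 dx = 18432/7;  ∫_0^2 72*x^5 dx = 768;  ∫_0^2 9*x^4 dx = 288/5;
    ∫_0^2 -72*x^3 dx = -288;  ∫_0^2 -18*x^2 dx = -48;  ∫_0^2 9 dx = 18.
  Sum: 18432/7 + 768 + 288/5 − 288 − 48 + 18 = 109926/35.
Adding: ||u||_{H^1}^2 = 15928/35 + 109926/35 = 125854/35.


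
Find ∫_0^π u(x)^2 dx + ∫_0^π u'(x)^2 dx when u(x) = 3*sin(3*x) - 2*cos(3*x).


||u||_{H^1(0,π)}^2 = 65*π

u'(x) = 6*sin(3*x) + 9*cos(3*x).
Expand u² and (u')² and integrate term by term on (0, π), using: for integers n ≥ 1, ∫_0^π sin²(nx) dx = ∫_0^π cos²(nx) dx = π/2; for n ≠ n', ∫_0^π sin(nx)sin(n'x) dx = ∫_0^π cos(nx)cos(n'x) dx = 0; and by product-to-sum, ∫_0^π sin(nx)cos(n'x) dx = ½∫_0^π [sin((n+n')x) + sin((n−n')x)] dx, which is 0 when n+n' is even and 2n/(n²−n'²) when n+n' is odd (it need not vanish on (0, π)).
  u² squared terms: (-2)²·∫cos(3x)² dx = 4·π/2 = 2*π;  (3)²·∫sin(3x)² dx = 9·π/2 = 9*π/2.
  u² cross terms: 2·(-2)·(3)·∫cos(3x)·sin(3x) dx = -12·(0) = 0.
  So ∫_0^π u² dx = 2*π + 9*π/2 + 0 = 13*π/2.
  (u')² squared terms: (6)²·∫sin(3x)² dx = 36·π/2 = 18*π;  (9)²·∫cos(3x)² dx = 81·π/2 = 81*π/2.
  (u')² cross terms: 2·(6)·(9)·∫sin(3x)·cos(3x) dx = 108·(0) = 0.
  So ∫_0^π (u')² dx = 18*π + 81*π/2 + 0 = 117*π/2.
||u||_{H^1}^2 = (13*π/2) + (117*π/2) = 65*π.


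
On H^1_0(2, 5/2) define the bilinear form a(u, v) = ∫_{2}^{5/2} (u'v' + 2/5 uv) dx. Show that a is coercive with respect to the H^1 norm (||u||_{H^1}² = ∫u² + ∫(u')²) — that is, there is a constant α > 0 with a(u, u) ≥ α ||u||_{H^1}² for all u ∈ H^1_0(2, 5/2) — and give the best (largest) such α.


α = 2*(1 + 10*π^2)/(5*(1 + 4*π^2))

Coercivity of a(·,·) on H^1_0(2, 5/2) means a(u, u) ≥ α ||u||_{H^1}² for every u ∈ H^1_0.
The interval has length L = 1/2, and Poincaré/coercivity depend only on L. Here a(u, u) = ∫(u')² + (2/5)·∫u².
Here 0 < c = 2/5 < 1. The condition a(u,u) ≥ α||u||_{H^1}² reads (1−α)∫(u')² ≥ (α−c)∫u². Any admissible α is ≤ 1 (rapidly oscillating u have ∫u²/∫(u')² → 0), and α = 1 would force 0 ≥ (1−c)∫u², impossible since c < 1; so 1−α > 0. By the sharp Poincaré inequality on H^1_0 of an interval of length L, ∫(u')² ≥ (π/L)²∫u² with equality for the first sine mode sin(π(x−x₀)/L) (x₀ the left endpoint), so the inequality holds for all u iff (1−α)(π/L)² ≥ α − c, i.e. α ≤ ((π/L)² + c)/((π/L)² + 1) = (1 + c(L/π)²)/(1 + (L/π)²). With (π/L)² = 4*π^2 and c = 2/5, the largest admissible constant is α = ((π/L)² + c)/((π/L)² + 1).
Simplifying, α = 2*(1 + 10*π^2)/(5*(1 + 4*π^2)).


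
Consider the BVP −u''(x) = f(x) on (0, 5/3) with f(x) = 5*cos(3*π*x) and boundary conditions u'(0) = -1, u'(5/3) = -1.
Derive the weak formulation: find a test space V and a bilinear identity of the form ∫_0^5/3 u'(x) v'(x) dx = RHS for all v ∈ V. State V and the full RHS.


V = H^1(0, 5/3) (v unrestricted at boundary; u is determined up to an additive constant); weak form: ∫_0^5/3 u'v' dx = ∫_0^5/3 (5*cos(3*π*x)) v dx − v(5/3) + v(0) for all v ∈ V.

Multiply both sides by a test function v and integrate from 0 to 5/3:
  ∫_0^5/3 −u''(x) v(x) dx = ∫_0^5/3 f(x) v(x) dx.
Integrate the LHS by parts once:
  ∫_0^5/3 −u'' v dx = −[u'(x) v(x)]_0^5/3 + ∫_0^5/3 u'(x) v'(x) dx.
Thus ∫_0^5/3 u'(x) v'(x) dx = ∫_0^5/3 f(x) v(x) dx + [u'(x) v(x)]_0^5/3.
Choose V so that boundary terms are either known or forced to vanish.
u has inhomogeneous Neumann u'(0) = -1, u'(5/3) = -1. [u' v]_0^5/3 = (-1)·v(5/3) − (-1)·v(0) = − v(5/3) + v(0). Take V = H^1(0, 5/3); boundary term becomes part of RHS.
Weak formulation: find u (satisfying any essential BC) such that ∫_0^5/3 u'(x) v'(x) dx = ∫_0^5/3 f v dx − v(5/3) + v(0) for all v ∈ V (Neumann data are natural BCs: they enter the RHS as boundary terms).
Substituting f(x) = 5*cos(3*π*x), the right-hand side is ∫_0^5/3 (5*cos(3*π*x)) v dx − v(5/3) + v(0).
Compatibility check (pure Neumann): taking v ≡ 1 ∈ V gives 0 = ∫_0^5/3 f dx + (-1) − (-1), i.e. ∫_0^5/3 f dx must equal u'(0) − u'(5/3) = 0. Indeed ∫_0^5/3 (5*cos(3*π*x)) dx = 0, so the data are compatible. The solution is then unique only up to an additive constant (fix it e.g. by requiring ∫_0^5/3 u dx = 0).


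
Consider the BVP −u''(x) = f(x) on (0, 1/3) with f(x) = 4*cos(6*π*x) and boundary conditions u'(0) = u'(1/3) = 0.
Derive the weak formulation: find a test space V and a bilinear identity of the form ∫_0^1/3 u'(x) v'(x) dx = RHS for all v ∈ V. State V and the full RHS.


V = H^1(0, 1/3) (no boundary constraint on v; u is determined up to an additive constant); weak form: ∫_0^1/3 u'v' dx = ∫_0^1/3 (4*cos(6*π*x)) v dx for all v ∈ V.

Multiply both sides by a test function v and integrate from 0 to 1/3:
  ∫_0^1/3 −u''(x) v(x) dx = ∫_0^1/3 f(x) v(x) dx.
Integrate the LHS by parts once:
  ∫_0^1/3 −u'' v dx = −[u'(x) v(x)]_0^1/3 + ∫_0^1/3 u'(x) v'(x) dx.
Thus ∫_0^1/3 u'(x) v'(x) dx = ∫_0^1/3 f(x) v(x) dx + [u'(x) v(x)]_0^1/3.
Choose V so that boundary terms are either known or forced to vanish.
u has homogeneous Neumann: u'(0) = u'(1/3) = 0. So [u' v]_0^1/3 = 0·v(1/3) − 0·v(0) = 0 for any v; take V = H^1(0, 1/3).
Weak formulation: find u (satisfying any essential BC) such that ∫_0^1/3 u'(x) v'(x) dx = ∫_0^1/3 f v dx for all v ∈ V (homogeneous Neumann, so boundary terms vanish).
Substituting f(x) = 4*cos(6*π*x), the right-hand side is ∫_0^1/3 (4*cos(6*π*x)) v dx.
Compatibility check (pure Neumann): taking v ≡ 1 ∈ V gives 0 = ∫_0^1/3 f dx + (0) − (0), i.e. ∫_0^1/3 f dx must equal u'(0) − u'(1/3) = 0. Indeed ∫_0^1/3 (4*cos(6*π*x)) dx = 0, so the data are compatible. The solution is then unique only up to an additive constant (fix it e.g. by requiring ∫_0^1/3 u dx = 0).


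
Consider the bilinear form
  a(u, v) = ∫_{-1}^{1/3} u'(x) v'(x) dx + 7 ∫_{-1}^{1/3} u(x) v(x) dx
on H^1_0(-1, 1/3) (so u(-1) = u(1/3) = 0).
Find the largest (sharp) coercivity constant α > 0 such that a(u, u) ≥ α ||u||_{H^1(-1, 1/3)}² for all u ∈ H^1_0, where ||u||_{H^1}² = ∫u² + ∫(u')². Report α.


α = 1

Coercivity of a(·,·) on H^1_0(-1, 1/3) means a(u, u) ≥ α ||u||_{H^1}² for every u ∈ H^1_0.
The interval has length L = 4/3, and Poincaré/coercivity depend only on L. Here a(u, u) = ∫(u')² + (7)·∫u².
Here c = 7 ≥ 1, so a(u,u) = ∫(u')² + c∫u² ≥ ∫(u')² + ∫u² = ||u||_{H^1}², i.e. α = 1 works. No larger α is possible: a(u,u) ≥ α||u||_{H^1}² means (1−α)∫(u')² ≥ (α−c)∫u², and for the modes u_n = sin(nπ(x−x₀)/L) (x₀ the left endpoint) one has ∫u_n²/∫(u_n')² = (L/(nπ))² → 0, so a(u_n,u_n)/||u_n||_{H^1}² → 1. Hence the optimal constant is α = 1.
Therefore α = 1.


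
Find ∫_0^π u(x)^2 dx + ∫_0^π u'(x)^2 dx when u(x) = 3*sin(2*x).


||u||_{H^1(0,π)}^2 = 45*π/2

u'(x) = 6*cos(2*x).
Expand u² and (u')² and integrate term by term on (0, π), using: for integers n ≥ 1, ∫_0^π sin²(nx) dx = ∫_0^π cos²(nx) dx = π/2; for n ≠ n', ∫_0^π sin(nx)sin(n'x) dx = ∫_0^π cos(nx)cos(n'x) dx = 0; and by product-to-sum, ∫_0^π sin(nx)cos(n'x) dx = ½∫_0^π [sin((n+n')x) + sin((n−n')x)] dx, which is 0 when n+n' is even and 2n/(n²−n'²) when n+n' is odd (it need not vanish on (0, π)).
  u² squared terms: (3)²·∫sin(2x)² dx = 9·π/2 = 9*π/2.
  So ∫_0^π u² dx = 9*π/2.
  (u')² squared terms: (6)²·∫cos(2x)² dx = 36·π/2 = 18*π.
  So ∫_0^π (u')² dx = 18*π.
||u||_{H^1}^2 = (9*π/2) + (18*π) = 45*π/2.


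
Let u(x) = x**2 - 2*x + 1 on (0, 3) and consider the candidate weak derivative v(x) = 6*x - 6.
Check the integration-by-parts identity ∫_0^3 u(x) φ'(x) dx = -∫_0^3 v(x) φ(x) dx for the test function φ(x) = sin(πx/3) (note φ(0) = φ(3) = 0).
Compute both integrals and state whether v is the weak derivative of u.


LHS = -6/π, RHS = -18/π. No, v is not the weak derivative of u.

u(x) = x**2 - 2*x + 1, classical derivative u'(x) = 2*x - 2.
φ(x) = sin(πx/3), so φ'(x) = π*cos(π*x/3)/3.
Note φ(0) = φ(3) = 0, so the boundary term u·φ vanishes.
LHS = ∫_0^3 u(x) φ'(x) dx = ∫_0^3 (π*x^2*cos(π*x/3)/3 - 2*π*x*cos(π*x/3)/3 + π*cos(π*x/3)/3) dx. Term by term:
  ∫_0^3 π*cos(π*x/3)/3 dx = 0;  ∫_0^3 -2*π*x*cos(π*x/3)/3 dx = 12/π;  ∫_0^3 π*x^2*cos(π*x/3)/3 dx = -18/π.
Sum: 0 + 12/π − 18/π = -6/π.
So LHS = -6/π.
∫_0^3 v(x) φ(x) dx = ∫_0^3 (6*x*sin(π*x/3) - 6*sin(π*x/3)) dx. Term by term:
  ∫_0^3 -6*sin(π*x/3) dx = -36/π;  ∫_0^3 6*x*sin(π*x/3) dx = 54/π.
Sum: -36/π + 54/π = 18/π.
So RHS = -∫_0^3 v(x) φ(x) dx = -18/π.
LHS − RHS = 12/π ≠ 0, so the identity fails.
(For a valid weak derivative the identity must hold for EVERY test function, in particular this one. The failure shows v is NOT the weak derivative of u.)
Correct weak derivative would be u'(x) = 2*x - 2.


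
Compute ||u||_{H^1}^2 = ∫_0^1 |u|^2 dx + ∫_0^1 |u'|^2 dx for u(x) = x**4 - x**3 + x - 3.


||u||_{H^1}^2 = 9647/1260

The H^1 norm (squared) on an interval (0, L) is
  ||u||_{H^1}^2 = ∫_0^L u(x)^2 dx + ∫_0^L u'(x)^2 dx.
Compute u'(x) = 4*x**3 - 3*x**2 + 1.
Then u(x)^2 = x**8 - 2*x**7 + x**6 + 2*x**5 - 8*x**4 + 6*x**3 + x**2 - 6*x + 9 and u'(x)^2 = 16*x**6 - 24*x**5 + 9*x**4 + 8*x**3 - 6*x**2 + 1.
Integrate each monomial from 0 to 1 using ∫_0^1 c·x^n dx = c·1^(n+1)/(n+1):
  ∫_0^1 u(x)^2 dx = ∫_0^1 (x^8 - 2*x^7 + x^6 + 2*x^5 - 8*x^4 + 6*x^3 + x^2 - 6*x + 9) dx. Term by term:
    ∫_0^1 x^8 dx = 1/9;  ∫_0^1 -2*x^7 dx = -1/4;  ∫_0^1 x^6 dx = 1/7;
    ∫_0^1 2*x^5 dx = 1/3;  ∫_0^1 -8*x^4 dx = -8/5;  ∫_0^1 6*x^3 dx = 3/2;
    ∫_0^1 x^2 dx = 1/3;  ∫_0^1 -6*x dx = -3;  ∫_0^1 9 dx = 9.
  Sum: 1/9 − 1/4 + 1/7 + 1/3 − 8/5 + 3/2 + 1/3 − 3 + 9 = 8279/1260.
  ∫_0^1 u'(x)^2 dx = ∫_0^1 (16*x^6 - 24*x^5 + 9*x^4 + 8*x^3 - 6*x^2 + 1) dx. Term by term:
    ∫_0^1 16*x^6 dx = 16/7;  ∫_0^1 -24*x^5 dx = -4;  ∫_0^1 9*x^4 dx = 9/5;
    ∫_0^1 8*x^3 dx = 2;  ∫_0^1 -6*x^2 dx = -2;  ∫_0^1 1 dx = 1.
  Sum: 16/7 − 4 + 9/5 + 2 − 2 + 1 = 38/35.
Adding: ||u||_{H^1}^2 = 8279/1260 + 38/35 = 9647/1260.


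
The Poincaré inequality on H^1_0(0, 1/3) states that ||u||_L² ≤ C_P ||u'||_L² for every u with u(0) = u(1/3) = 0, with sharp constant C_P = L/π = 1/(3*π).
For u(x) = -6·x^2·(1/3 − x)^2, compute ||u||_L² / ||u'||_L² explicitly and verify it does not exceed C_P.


||u||_L² / ||u'||_L² = sqrt(3)/18 < C_P = 1/(3*π).

u(x) = -6·x^2·(1/3 − x)^2, so u'(x) = 4*x*(-18*x^2 + 9*x - 1)/3.
u(x) = -6·x^2·(1/3 − x)^2 vanishes at x = 0 and x = 1/3, so u ∈ H^1_0(0, 1/3). Differentiate via the product rule and integrate the resulting polynomials term by term.
  ∫_0^1/3 u² dx = ∫_0^1/3 (36*x^8 - 48*x^7 + 24*x^6 - 16*x^5/3 + 4*x^4/9) dx. Term by term:
    ∫_0^1/3 36*x^8 dx = 4/19683;  ∫_0^1/3 -48*x^7 dx = -2/2187;  ∫_0^1/3 24*x^6 dx = 8/5103;
    ∫_0^1/3 -16*x^5/3 dx = -8/6561;  ∫_0^1/3 4*x^4/9 dx = 4/10935.
  Sum: 4/19683 − 2/2187 + 8/5103 − 8/6561 + 4/10935 = 2/688905.
  ∫_0^1/3 (u')² dx = ∫_0^1/3 (576*x^6 - 576*x^5 + 208*x^4 - 32*x^3 + 16*x^2/9) dx. Term by term:
    ∫_0^1/3 576*x^6 dx = 64/1701;  ∫_0^1/3 -576*x^5 dx = -32/243;  ∫_0^1/3 208*x^4 dx = 208/1215;
    ∫_0^1/3 -32*x^3 dx = -8/81;  ∫_0^1/3 16*x^2/9 dx = 16/729.
  Sum: 64/1701 − 32/243 + 208/1215 − 8/81 + 16/729 = 8/25515.
∫_0^1/3 u² dx = 2/688905, so ||u||_L² = sqrt(210)/8505.
∫_0^1/3 (u')² dx = 8/25515, so ||u'||_L² = 2*sqrt(70)/945.
Ratio ||u||_L² / ||u'||_L² = sqrt(3)/18.
Sharp Poincaré constant on H^1_0(0, 1/3) is C_P = L/π = 1/(3*π), achieved by sin(3*π·x).
A polynomial bump cannot attain the sharp Poincaré constant (only the first sine eigenfunction does), so the ratio is strictly less than C_P, consistent with ||u||_L² ≤ C_P ||u'||_L².


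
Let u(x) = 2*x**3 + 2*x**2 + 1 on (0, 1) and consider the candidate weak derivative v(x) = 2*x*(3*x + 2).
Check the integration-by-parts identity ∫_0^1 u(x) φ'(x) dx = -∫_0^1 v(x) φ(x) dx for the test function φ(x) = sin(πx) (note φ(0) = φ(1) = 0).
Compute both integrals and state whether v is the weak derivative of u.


LHS = -10/π + 24/π^3, RHS = -10/π + 24/π^3. Yes, v = u' weakly.

u(x) = 2*x**3 + 2*x**2 + 1, classical derivative u'(x) = 6*x**2 + 4*x.
φ(x) = sin(πx), so φ'(x) = π*cos(π*x).
Note φ(0) = φ(1) = 0, so the boundary term u·φ vanishes.
LHS = ∫_0^1 u(x) φ'(x) dx = ∫_0^1 (2*π*x^3*cos(π*x) + 2*π*x^2*cos(π*x) + π*cos(π*x)) dx. Term by term:
  ∫_0^1 π*cos(π*x) dx = 0;  ∫_0^1 2*π*x^2*cos(π*x) dx = -4/π;  ∫_0^1 2*π*x^3*cos(π*x) dx = -6/π + 24/π^3.
Sum: 0 − 4/π + -6/π + 24/π^3 = -10/π + 24/π^3.
So LHS = -10/π + 24/π^3.
∫_0^1 v(x) φ(x) dx = ∫_0^1 (6*x^2*sin(π*x) + 4*x*sin(π*x)) dx. Term by term:
  ∫_0^1 4*x*sin(π*x) dx = 4/π;  ∫_0^1 6*x^2*sin(π*x) dx = -24/π^3 + 6/π.
Sum: 4/π + -24/π^3 + 6/π = -24/π^3 + 10/π.
So RHS = -∫_0^1 v(x) φ(x) dx = -10/π + 24/π^3.
LHS = RHS, so the identity holds for this test φ.
Moreover u is smooth here and v(x) = u'(x) = 6*x**2 + 4*x pointwise, so the identity holds for every test function. Hence v is the weak derivative of u.


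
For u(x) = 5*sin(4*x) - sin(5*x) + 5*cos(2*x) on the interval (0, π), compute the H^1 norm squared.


||u||_{H^1(0,π)}^2 = -500/21 + 288*π

u'(x) = -10*sin(2*x) + 20*cos(4*x) - 5*cos(5*x).
Expand u² and (u')² and integrate term by term on (0, π), using: for integers n ≥ 1, ∫_0^π sin²(nx) dx = ∫_0^π cos²(nx) dx = π/2; for n ≠ n', ∫_0^π sin(nx)sin(n'x) dx = ∫_0^π cos(nx)cos(n'x) dx = 0; and by product-to-sum, ∫_0^π sin(nx)cos(n'x) dx = ½∫_0^π [sin((n+n')x) + sin((n−n')x)] dx, which is 0 when n+n' is even and 2n/(n²−n'²) when n+n' is odd (it need not vanish on (0, π)).
  u² squared terms: (-1)²·∫sin(5x)² dx = 1·π/2 = π/2;  (5)²·∫cos(2x)² dx = 25·π/2 = 25*π/2;  (5)²·∫sin(4x)² dx = 25·π/2 = 25*π/2.
  u² cross terms: 2·(-1)·(5)·∫sin(5x)·cos(2x) dx = -10·(10/21) = -100/21;  2·(-1)·(5)·∫sin(5x)·sin(4x) dx = -10·(0) = 0;  2·(5)·(5)·∫cos(2x)·sin(4x) dx = 50·(0) = 0.
  So ∫_0^π u² dx = π/2 + 25*π/2 + 25*π/2 − 100/21 + 0 + 0 = -100/21 + 51*π/2.
  (u')² squared terms: (-10)²·∫sin(2x)² dx = 100·π/2 = 50*π;  (-5)²·∫cos(5x)² dx = 25·π/2 = 25*π/2;  (20)²·∫cos(4x)² dx = 400·π/2 = 200*π.
  (u')² cross terms: 2·(-10)·(-5)·∫sin(2x)·cos(5x) dx = 100·(-4/21) = -400/21;  2·(-10)·(20)·∫sin(2x)·cos(4x) dx = -400·(0) = 0;  2·(-5)·(20)·∫cos(5x)·cos(4x) dx = -200·(0) = 0.
  So ∫_0^π (u')² dx = 50*π + 25*π/2 + 200*π − 400/21 + 0 + 0 = -400/21 + 525*π/2.
||u||_{H^1}^2 = (-100/21 + 51*π/2) + (-400/21 + 525*π/2) = -500/21 + 288*π.
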